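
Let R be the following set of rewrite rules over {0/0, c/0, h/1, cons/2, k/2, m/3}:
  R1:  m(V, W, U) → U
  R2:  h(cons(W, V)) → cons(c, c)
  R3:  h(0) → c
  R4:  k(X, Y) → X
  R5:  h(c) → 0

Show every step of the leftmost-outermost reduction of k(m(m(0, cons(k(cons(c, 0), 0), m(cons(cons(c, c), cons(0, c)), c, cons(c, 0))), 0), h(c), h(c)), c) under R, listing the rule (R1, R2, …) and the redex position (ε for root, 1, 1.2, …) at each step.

1. k(m(m(0, cons(k(cons(c, 0), 0), m(cons(cons(c, c), cons(0, c)), c, cons(c, 0))), 0), h(c), h(c)), c)  →  m(m(0, cons(k(cons(c, 0), 0), m(cons(cons(c, c), cons(0, c)), c, cons(c, 0))), 0), h(c), h(c))   [R4 at ε]
2. m(m(0, cons(k(cons(c, 0), 0), m(cons(cons(c, c), cons(0, c)), c, cons(c, 0))), 0), h(c), h(c))  →  h(c)   [R1 at ε]
3. h(c)  →  0   [R5 at ε]

0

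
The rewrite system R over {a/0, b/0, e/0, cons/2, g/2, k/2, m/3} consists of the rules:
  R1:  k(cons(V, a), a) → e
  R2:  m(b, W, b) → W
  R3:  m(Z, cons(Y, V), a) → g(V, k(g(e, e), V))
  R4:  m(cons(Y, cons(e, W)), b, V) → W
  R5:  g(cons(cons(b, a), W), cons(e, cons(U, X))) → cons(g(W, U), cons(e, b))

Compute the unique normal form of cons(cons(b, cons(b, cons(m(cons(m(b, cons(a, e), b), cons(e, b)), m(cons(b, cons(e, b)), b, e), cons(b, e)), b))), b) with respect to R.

1. cons(cons(b, cons(b, cons(m(cons(m(b, cons(a, e), b), cons(e, b)), m(cons(b, cons(e, b)), b, e), cons(b, e)), b))), b)  →  cons(cons(b, cons(b, cons(m(cons(cons(a, e), cons(e, b)), m(cons(b, cons(e, b)), b, e), cons(b, e)), b))), b)   [R2 at 1.2.2.1.1.1]
2. cons(cons(b, cons(b, cons(m(cons(cons(a, e), cons(e, b)), m(cons(b, cons(e, b)), b, e), cons(b, e)), b))), b)  →  cons(cons(b, cons(b, cons(m(cons(cons(a, e), cons(e, b)), b, cons(b, e)), b))), b)   [R4 at 1.2.2.1.2]
3. cons(cons(b, cons(b, cons(m(cons(cons(a, e), cons(e, b)), b, cons(b, e)), b))), b)  →  cons(cons(b, cons(b, cons(b, b))), b)   [R4 at 1.2.2.1]

cons(cons(b, cons(b, cons(b, b))), b)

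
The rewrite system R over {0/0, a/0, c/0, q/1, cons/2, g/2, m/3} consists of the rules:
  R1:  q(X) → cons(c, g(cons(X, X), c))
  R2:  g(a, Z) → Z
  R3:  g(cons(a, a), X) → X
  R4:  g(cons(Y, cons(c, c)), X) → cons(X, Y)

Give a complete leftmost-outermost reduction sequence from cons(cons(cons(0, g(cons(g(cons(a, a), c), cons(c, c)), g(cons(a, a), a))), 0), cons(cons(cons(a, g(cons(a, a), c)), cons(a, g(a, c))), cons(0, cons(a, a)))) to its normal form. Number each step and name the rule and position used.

cons(cons(cons(0, cons(a, c)), 0), cons(cons(cons(a, c), cons(a, c)), cons(0, cons(a, a))))

1. cons(cons(cons(0, g(cons(g(cons(a, a), c), cons(c, c)), g(cons(a, a), a))), 0), cons(cons(cons(a, g(cons(a, a), c)), cons(a, g(a, c))), cons(0, cons(a, a))))  →  cons(cons(cons(0, cons(g(cons(a, a), a), g(cons(a, a), c))), 0), cons(cons(cons(a, g(cons(a, a), c)), cons(a, g(a, c))), cons(0, cons(a, a))))   [R4 at 1.1.2]
2. cons(cons(cons(0, cons(g(cons(a, a), a), g(cons(a, a), c))), 0), cons(cons(cons(a, g(cons(a, a), c)), cons(a, g(a, c))), cons(0, cons(a, a))))  →  cons(cons(cons(0, cons(a, g(cons(a, a), c))), 0), cons(cons(cons(a, g(cons(a, a), c)), cons(a, g(a, c))), cons(0, cons(a, a))))   [R3 at 1.1.2.1]
3. cons(cons(cons(0, cons(a, g(cons(a, a), c))), 0), cons(cons(cons(a, g(cons(a, a), c)), cons(a, g(a, c))), cons(0, cons(a, a))))  →  cons(cons(cons(0, cons(a, c)), 0), cons(cons(cons(a, g(cons(a, a), c)), cons(a, g(a, c))), cons(0, cons(a, a))))   [R3 at 1.1.2.2]
4. cons(cons(cons(0, cons(a, c)), 0), cons(cons(cons(a, g(cons(a, a), c)), cons(a, g(a, c))), cons(0, cons(a, a))))  →  cons(cons(cons(0, cons(a, c)), 0), cons(cons(cons(a, c), cons(a, g(a, c))), cons(0, cons(a, a))))   [R3 at 2.1.1.2]
5. cons(cons(cons(0, cons(a, c)), 0), cons(cons(cons(a, c), cons(a, g(a, c))), cons(0, cons(a, a))))  →  cons(cons(cons(0, cons(a, c)), 0), cons(cons(cons(a, c), cons(a, c)), cons(0, cons(a, a))))   [R2 at 2.1.2.2]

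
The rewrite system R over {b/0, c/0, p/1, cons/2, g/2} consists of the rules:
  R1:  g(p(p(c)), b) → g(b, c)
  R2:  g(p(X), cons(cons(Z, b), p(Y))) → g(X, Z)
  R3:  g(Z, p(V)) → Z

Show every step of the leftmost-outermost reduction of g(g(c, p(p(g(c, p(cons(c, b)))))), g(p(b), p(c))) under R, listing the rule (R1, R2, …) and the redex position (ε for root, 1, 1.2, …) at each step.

c

1. g(g(c, p(p(g(c, p(cons(c, b)))))), g(p(b), p(c)))  →  g(c, g(p(b), p(c)))   [R3 at 1]
2. g(c, g(p(b), p(c)))  →  g(c, p(b))   [R3 at 2]
3. g(c, p(b))  →  c   [R3 at ε]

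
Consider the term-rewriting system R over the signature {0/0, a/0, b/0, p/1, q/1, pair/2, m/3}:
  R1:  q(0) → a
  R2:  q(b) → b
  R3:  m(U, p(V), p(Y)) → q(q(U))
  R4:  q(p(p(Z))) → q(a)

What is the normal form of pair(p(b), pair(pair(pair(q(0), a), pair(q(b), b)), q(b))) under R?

1. pair(p(b), pair(pair(pair(q(0), a), pair(q(b), b)), q(b)))  →  pair(p(b), pair(pair(pair(a, a), pair(q(b), b)), q(b)))   [R1 at 2.1.1.1]
2. pair(p(b), pair(pair(pair(a, a), pair(q(b), b)), q(b)))  →  pair(p(b), pair(pair(pair(a, a), pair(b, b)), q(b)))   [R2 at 2.1.2.1]
3. pair(p(b), pair(pair(pair(a, a), pair(b, b)), q(b)))  →  pair(p(b), pair(pair(pair(a, a), pair(b, b)), b))   [R2 at 2.2]

pair(p(b), pair(pair(pair(a, a), pair(b, b)), b))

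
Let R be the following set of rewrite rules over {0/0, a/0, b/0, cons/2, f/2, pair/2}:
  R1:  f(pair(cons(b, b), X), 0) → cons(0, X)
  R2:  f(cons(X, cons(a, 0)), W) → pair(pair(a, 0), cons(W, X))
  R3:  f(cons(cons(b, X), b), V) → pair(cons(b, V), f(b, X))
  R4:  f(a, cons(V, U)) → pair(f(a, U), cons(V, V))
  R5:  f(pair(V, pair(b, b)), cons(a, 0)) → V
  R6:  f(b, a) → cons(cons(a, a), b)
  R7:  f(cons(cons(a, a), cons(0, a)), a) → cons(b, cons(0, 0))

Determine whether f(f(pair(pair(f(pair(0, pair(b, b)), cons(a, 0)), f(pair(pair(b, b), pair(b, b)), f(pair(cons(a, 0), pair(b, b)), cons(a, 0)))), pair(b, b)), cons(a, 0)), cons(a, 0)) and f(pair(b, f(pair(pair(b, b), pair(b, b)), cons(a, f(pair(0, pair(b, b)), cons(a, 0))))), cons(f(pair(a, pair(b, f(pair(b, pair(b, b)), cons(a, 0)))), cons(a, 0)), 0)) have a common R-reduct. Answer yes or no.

no — NF(t₁) = 0, NF(t₂) = b

Reduce t₁ = f(f(pair(pair(f(pair(0, pair(b, b)), cons(a, 0)), f(pair(pair(b, b), pair(b, b)), f(pair(cons(a, 0), pair(b, b)), cons(a, 0)))), pair(b, b)), cons(a, 0)), cons(a, 0)):
1. f(f(pair(pair(f(pair(0, pair(b, b)), cons(a, 0)), f(pair(pair(b, b), pair(b, b)), f(pair(cons(a, 0), pair(b, b)), cons(a, 0)))), pair(b, b)), cons(a, 0)), cons(a, 0))  →  f(pair(f(pair(0, pair(b, b)), cons(a, 0)), f(pair(pair(b, b), pair(b, b)), f(pair(cons(a, 0), pair(b, b)), cons(a, 0)))), cons(a, 0))   [R5 at 1]
2. f(pair(f(pair(0, pair(b, b)), cons(a, 0)), f(pair(pair(b, b), pair(b, b)), f(pair(cons(a, 0), pair(b, b)), cons(a, 0)))), cons(a, 0))  →  f(pair(0, f(pair(pair(b, b), pair(b, b)), f(pair(cons(a, 0), pair(b, b)), cons(a, 0)))), cons(a, 0))   [R5 at 1.1]
3. f(pair(0, f(pair(pair(b, b), pair(b, b)), f(pair(cons(a, 0), pair(b, b)), cons(a, 0)))), cons(a, 0))  →  f(pair(0, f(pair(pair(b, b), pair(b, b)), cons(a, 0))), cons(a, 0))   [R5 at 1.2.2]
4. f(pair(0, f(pair(pair(b, b), pair(b, b)), cons(a, 0))), cons(a, 0))  →  f(pair(0, pair(b, b)), cons(a, 0))   [R5 at 1.2]
5. f(pair(0, pair(b, b)), cons(a, 0))  →  0   [R5 at ε]

Reduce t₂ = f(pair(b, f(pair(pair(b, b), pair(b, b)), cons(a, f(pair(0, pair(b, b)), cons(a, 0))))), cons(f(pair(a, pair(b, f(pair(b, pair(b, b)), cons(a, 0)))), cons(a, 0)), 0)):
1. f(pair(b, f(pair(pair(b, b), pair(b, b)), cons(a, f(pair(0, pair(b, b)), cons(a, 0))))), cons(f(pair(a, pair(b, f(pair(b, pair(b, b)), cons(a, 0)))), cons(a, 0)), 0))  →  f(pair(b, f(pair(pair(b, b), pair(b, b)), cons(a, 0))), cons(f(pair(a, pair(b, f(pair(b, pair(b, b)), cons(a, 0)))), cons(a, 0)), 0))   [R5 at 1.2.2.2]
2. f(pair(b, f(pair(pair(b, b), pair(b, b)), cons(a, 0))), cons(f(pair(a, pair(b, f(pair(b, pair(b, b)), cons(a, 0)))), cons(a, 0)), 0))  →  f(pair(b, pair(b, b)), cons(f(pair(a, pair(b, f(pair(b, pair(b, b)), cons(a, 0)))), cons(a, 0)), 0))   [R5 at 1.2]
3. f(pair(b, pair(b, b)), cons(f(pair(a, pair(b, f(pair(b, pair(b, b)), cons(a, 0)))), cons(a, 0)), 0))  →  f(pair(b, pair(b, b)), cons(f(pair(a, pair(b, b)), cons(a, 0)), 0))   [R5 at 2.1.1.2.2]
4. f(pair(b, pair(b, b)), cons(f(pair(a, pair(b, b)), cons(a, 0)), 0))  →  f(pair(b, pair(b, b)), cons(a, 0))   [R5 at 2.1]
5. f(pair(b, pair(b, b)), cons(a, 0))  →  b   [R5 at ε]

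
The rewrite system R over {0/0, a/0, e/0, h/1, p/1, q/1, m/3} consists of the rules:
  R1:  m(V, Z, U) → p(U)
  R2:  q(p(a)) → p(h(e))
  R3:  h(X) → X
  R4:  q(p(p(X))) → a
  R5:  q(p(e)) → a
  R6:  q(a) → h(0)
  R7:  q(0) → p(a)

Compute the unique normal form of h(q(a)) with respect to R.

1. h(q(a))  →  q(a)   [R3 at ε]
2. q(a)  →  h(0)   [R6 at ε]
3. h(0)  →  0   [R3 at ε]

0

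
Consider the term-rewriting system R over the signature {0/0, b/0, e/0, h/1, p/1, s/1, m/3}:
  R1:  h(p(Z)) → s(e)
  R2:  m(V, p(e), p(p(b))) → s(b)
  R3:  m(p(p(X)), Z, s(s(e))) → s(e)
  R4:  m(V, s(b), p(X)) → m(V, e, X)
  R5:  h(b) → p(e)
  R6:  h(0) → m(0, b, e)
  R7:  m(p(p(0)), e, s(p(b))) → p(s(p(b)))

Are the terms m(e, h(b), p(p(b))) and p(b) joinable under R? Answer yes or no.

no — NF(t₁) = s(b), NF(t₂) = p(b)

Reduce t₁ = m(e, h(b), p(p(b))):
1. m(e, h(b), p(p(b)))  →  m(e, p(e), p(p(b)))   [R5 at 2]
2. m(e, p(e), p(p(b)))  →  s(b)   [R2 at ε]

Reduce t₂ = p(b):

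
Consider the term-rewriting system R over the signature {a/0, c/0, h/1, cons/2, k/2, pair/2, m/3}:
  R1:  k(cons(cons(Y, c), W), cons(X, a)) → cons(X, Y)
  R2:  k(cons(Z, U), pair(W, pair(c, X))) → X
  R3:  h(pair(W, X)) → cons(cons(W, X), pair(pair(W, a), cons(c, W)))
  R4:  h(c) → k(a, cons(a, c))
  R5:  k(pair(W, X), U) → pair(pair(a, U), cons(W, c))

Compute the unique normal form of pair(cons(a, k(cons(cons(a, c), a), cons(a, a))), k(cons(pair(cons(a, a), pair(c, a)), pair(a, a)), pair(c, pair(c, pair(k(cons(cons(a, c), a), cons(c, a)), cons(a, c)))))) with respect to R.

1. pair(cons(a, k(cons(cons(a, c), a), cons(a, a))), k(cons(pair(cons(a, a), pair(c, a)), pair(a, a)), pair(c, pair(c, pair(k(cons(cons(a, c), a), cons(c, a)), cons(a, c))))))  →  pair(cons(a, cons(a, a)), k(cons(pair(cons(a, a), pair(c, a)), pair(a, a)), pair(c, pair(c, pair(k(cons(cons(a, c), a), cons(c, a)), cons(a, c))))))   [R1 at 1.2]
2. pair(cons(a, cons(a, a)), k(cons(pair(cons(a, a), pair(c, a)), pair(a, a)), pair(c, pair(c, pair(k(cons(cons(a, c), a), cons(c, a)), cons(a, c))))))  →  pair(cons(a, cons(a, a)), pair(k(cons(cons(a, c), a), cons(c, a)), cons(a, c)))   [R2 at 2]
3. pair(cons(a, cons(a, a)), pair(k(cons(cons(a, c), a), cons(c, a)), cons(a, c)))  →  pair(cons(a, cons(a, a)), pair(cons(c, a), cons(a, c)))   [R1 at 2.1]

pair(cons(a, cons(a, a)), pair(cons(c, a), cons(a, c)))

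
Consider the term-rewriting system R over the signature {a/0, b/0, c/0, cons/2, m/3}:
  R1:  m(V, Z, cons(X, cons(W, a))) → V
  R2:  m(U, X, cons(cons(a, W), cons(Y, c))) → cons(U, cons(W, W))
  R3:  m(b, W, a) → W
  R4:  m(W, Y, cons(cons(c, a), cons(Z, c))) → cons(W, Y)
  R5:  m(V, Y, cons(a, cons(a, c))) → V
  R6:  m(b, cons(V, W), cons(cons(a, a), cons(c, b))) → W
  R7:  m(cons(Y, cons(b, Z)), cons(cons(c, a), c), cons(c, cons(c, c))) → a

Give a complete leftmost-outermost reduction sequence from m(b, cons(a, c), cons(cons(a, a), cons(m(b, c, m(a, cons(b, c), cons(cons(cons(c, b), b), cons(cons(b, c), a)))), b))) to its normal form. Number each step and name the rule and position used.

c

1. m(b, cons(a, c), cons(cons(a, a), cons(m(b, c, m(a, cons(b, c), cons(cons(cons(c, b), b), cons(cons(b, c), a)))), b)))  →  m(b, cons(a, c), cons(cons(a, a), cons(m(b, c, a), b)))   [R1 at 3.2.1.3]
2. m(b, cons(a, c), cons(cons(a, a), cons(m(b, c, a), b)))  →  m(b, cons(a, c), cons(cons(a, a), cons(c, b)))   [R3 at 3.2.1]
3. m(b, cons(a, c), cons(cons(a, a), cons(c, b)))  →  c   [R6 at ε]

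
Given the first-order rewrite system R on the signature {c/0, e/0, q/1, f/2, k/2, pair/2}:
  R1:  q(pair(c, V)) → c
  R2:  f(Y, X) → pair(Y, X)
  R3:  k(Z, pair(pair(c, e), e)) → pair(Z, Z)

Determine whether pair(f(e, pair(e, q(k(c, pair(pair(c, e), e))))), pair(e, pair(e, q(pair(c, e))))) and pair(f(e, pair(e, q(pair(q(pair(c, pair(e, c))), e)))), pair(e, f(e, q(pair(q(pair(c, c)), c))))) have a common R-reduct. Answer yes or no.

Reduce t₁ = pair(f(e, pair(e, q(k(c, pair(pair(c, e), e))))), pair(e, pair(e, q(pair(c, e))))):
1. pair(f(e, pair(e, q(k(c, pair(pair(c, e), e))))), pair(e, pair(e, q(pair(c, e)))))  →  pair(pair(e, pair(e, q(k(c, pair(pair(c, e), e))))), pair(e, pair(e, q(pair(c, e)))))   [R2 at 1]
2. pair(pair(e, pair(e, q(k(c, pair(pair(c, e), e))))), pair(e, pair(e, q(pair(c, e)))))  →  pair(pair(e, pair(e, q(pair(c, c)))), pair(e, pair(e, q(pair(c, e)))))   [R3 at 1.2.2.1]
3. pair(pair(e, pair(e, q(pair(c, c)))), pair(e, pair(e, q(pair(c, e)))))  →  pair(pair(e, pair(e, c)), pair(e, pair(e, q(pair(c, e)))))   [R1 at 1.2.2]
4. pair(pair(e, pair(e, c)), pair(e, pair(e, q(pair(c, e)))))  →  pair(pair(e, pair(e, c)), pair(e, pair(e, c)))   [R1 at 2.2.2]

Reduce t₂ = pair(f(e, pair(e, q(pair(q(pair(c, pair(e, c))), e)))), pair(e, f(e, q(pair(q(pair(c, c)), c))))):
1. pair(f(e, pair(e, q(pair(q(pair(c, pair(e, c))), e)))), pair(e, f(e, q(pair(q(pair(c, c)), c)))))  →  pair(pair(e, pair(e, q(pair(q(pair(c, pair(e, c))), e)))), pair(e, f(e, q(pair(q(pair(c, c)), c)))))   [R2 at 1]
2. pair(pair(e, pair(e, q(pair(q(pair(c, pair(e, c))), e)))), pair(e, f(e, q(pair(q(pair(c, c)), c)))))  →  pair(pair(e, pair(e, q(pair(c, e)))), pair(e, f(e, q(pair(q(pair(c, c)), c)))))   [R1 at 1.2.2.1.1]
3. pair(pair(e, pair(e, q(pair(c, e)))), pair(e, f(e, q(pair(q(pair(c, c)), c)))))  →  pair(pair(e, pair(e, c)), pair(e, f(e, q(pair(q(pair(c, c)), c)))))   [R1 at 1.2.2]
4. pair(pair(e, pair(e, c)), pair(e, f(e, q(pair(q(pair(c, c)), c)))))  →  pair(pair(e, pair(e, c)), pair(e, pair(e, q(pair(q(pair(c, c)), c)))))   [R2 at 2.2]
5. pair(pair(e, pair(e, c)), pair(e, pair(e, q(pair(q(pair(c, c)), c)))))  →  pair(pair(e, pair(e, c)), pair(e, pair(e, q(pair(c, c)))))   [R1 at 2.2.2.1.1]
6. pair(pair(e, pair(e, c)), pair(e, pair(e, q(pair(c, c)))))  →  pair(pair(e, pair(e, c)), pair(e, pair(e, c)))   [R1 at 2.2.2]

yes — NF(t₁) = pair(pair(e, pair(e, c)), pair(e, pair(e, c))), NF(t₂) = pair(pair(e, pair(e, c)), pair(e, pair(e, c)))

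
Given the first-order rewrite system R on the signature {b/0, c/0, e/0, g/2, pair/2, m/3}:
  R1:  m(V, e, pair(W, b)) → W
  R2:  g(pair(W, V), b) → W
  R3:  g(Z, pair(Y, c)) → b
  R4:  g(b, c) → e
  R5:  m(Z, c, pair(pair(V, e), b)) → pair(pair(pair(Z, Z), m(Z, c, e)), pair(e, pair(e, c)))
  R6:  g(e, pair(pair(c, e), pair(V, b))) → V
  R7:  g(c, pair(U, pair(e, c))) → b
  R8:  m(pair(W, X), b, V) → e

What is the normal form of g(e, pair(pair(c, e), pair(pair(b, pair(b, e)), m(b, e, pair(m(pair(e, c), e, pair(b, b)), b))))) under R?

1. g(e, pair(pair(c, e), pair(pair(b, pair(b, e)), m(b, e, pair(m(pair(e, c), e, pair(b, b)), b)))))  →  g(e, pair(pair(c, e), pair(pair(b, pair(b, e)), m(pair(e, c), e, pair(b, b)))))   [R1 at 2.2.2]
2. g(e, pair(pair(c, e), pair(pair(b, pair(b, e)), m(pair(e, c), e, pair(b, b)))))  →  g(e, pair(pair(c, e), pair(pair(b, pair(b, e)), b)))   [R1 at 2.2.2]
3. g(e, pair(pair(c, e), pair(pair(b, pair(b, e)), b)))  →  pair(b, pair(b, e))   [R6 at ε]

pair(b, pair(b, e))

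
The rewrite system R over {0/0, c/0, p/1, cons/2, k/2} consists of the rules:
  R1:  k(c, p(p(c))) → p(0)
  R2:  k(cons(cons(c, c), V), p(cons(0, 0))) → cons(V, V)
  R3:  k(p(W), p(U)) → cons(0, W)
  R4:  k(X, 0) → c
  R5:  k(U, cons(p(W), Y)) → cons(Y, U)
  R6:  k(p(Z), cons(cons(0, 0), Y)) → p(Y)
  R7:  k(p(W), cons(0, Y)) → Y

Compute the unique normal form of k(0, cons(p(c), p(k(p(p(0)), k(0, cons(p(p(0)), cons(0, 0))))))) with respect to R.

cons(p(p(0)), 0)

1. k(0, cons(p(c), p(k(p(p(0)), k(0, cons(p(p(0)), cons(0, 0)))))))  →  cons(p(k(p(p(0)), k(0, cons(p(p(0)), cons(0, 0))))), 0)   [R5 at ε]
2. cons(p(k(p(p(0)), k(0, cons(p(p(0)), cons(0, 0))))), 0)  →  cons(p(k(p(p(0)), cons(cons(0, 0), 0))), 0)   [R5 at 1.1.2]
3. cons(p(k(p(p(0)), cons(cons(0, 0), 0))), 0)  →  cons(p(p(0)), 0)   [R6 at 1.1]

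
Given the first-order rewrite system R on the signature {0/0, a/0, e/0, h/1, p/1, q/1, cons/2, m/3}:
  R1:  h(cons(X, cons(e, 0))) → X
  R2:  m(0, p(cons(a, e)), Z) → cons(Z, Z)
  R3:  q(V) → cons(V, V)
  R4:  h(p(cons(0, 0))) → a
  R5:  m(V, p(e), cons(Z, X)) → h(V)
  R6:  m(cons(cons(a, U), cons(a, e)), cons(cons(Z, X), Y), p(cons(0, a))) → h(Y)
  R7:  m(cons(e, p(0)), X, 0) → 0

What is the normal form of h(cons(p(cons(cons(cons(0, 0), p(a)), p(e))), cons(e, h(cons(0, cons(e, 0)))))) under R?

1. h(cons(p(cons(cons(cons(0, 0), p(a)), p(e))), cons(e, h(cons(0, cons(e, 0))))))  →  h(cons(p(cons(cons(cons(0, 0), p(a)), p(e))), cons(e, 0)))   [R1 at 1.2.2]
2. h(cons(p(cons(cons(cons(0, 0), p(a)), p(e))), cons(e, 0)))  →  p(cons(cons(cons(0, 0), p(a)), p(e)))   [R1 at ε]

p(cons(cons(cons(0, 0), p(a)), p(e)))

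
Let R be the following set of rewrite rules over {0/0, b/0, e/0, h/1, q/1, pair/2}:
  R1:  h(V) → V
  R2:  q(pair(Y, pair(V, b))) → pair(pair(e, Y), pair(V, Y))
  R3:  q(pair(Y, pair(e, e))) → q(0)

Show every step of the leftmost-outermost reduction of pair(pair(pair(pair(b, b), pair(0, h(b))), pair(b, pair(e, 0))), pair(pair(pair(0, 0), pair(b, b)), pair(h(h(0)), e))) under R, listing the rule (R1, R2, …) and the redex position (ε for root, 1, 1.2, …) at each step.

pair(pair(pair(pair(b, b), pair(0, b)), pair(b, pair(e, 0))), pair(pair(pair(0, 0), pair(b, b)), pair(0, e)))

1. pair(pair(pair(pair(b, b), pair(0, h(b))), pair(b, pair(e, 0))), pair(pair(pair(0, 0), pair(b, b)), pair(h(h(0)), e)))  →  pair(pair(pair(pair(b, b), pair(0, b)), pair(b, pair(e, 0))), pair(pair(pair(0, 0), pair(b, b)), pair(h(h(0)), e)))   [R1 at 1.1.2.2]
2. pair(pair(pair(pair(b, b), pair(0, b)), pair(b, pair(e, 0))), pair(pair(pair(0, 0), pair(b, b)), pair(h(h(0)), e)))  →  pair(pair(pair(pair(b, b), pair(0, b)), pair(b, pair(e, 0))), pair(pair(pair(0, 0), pair(b, b)), pair(h(0), e)))   [R1 at 2.2.1]
3. pair(pair(pair(pair(b, b), pair(0, b)), pair(b, pair(e, 0))), pair(pair(pair(0, 0), pair(b, b)), pair(h(0), e)))  →  pair(pair(pair(pair(b, b), pair(0, b)), pair(b, pair(e, 0))), pair(pair(pair(0, 0), pair(b, b)), pair(0, e)))   [R1 at 2.2.1]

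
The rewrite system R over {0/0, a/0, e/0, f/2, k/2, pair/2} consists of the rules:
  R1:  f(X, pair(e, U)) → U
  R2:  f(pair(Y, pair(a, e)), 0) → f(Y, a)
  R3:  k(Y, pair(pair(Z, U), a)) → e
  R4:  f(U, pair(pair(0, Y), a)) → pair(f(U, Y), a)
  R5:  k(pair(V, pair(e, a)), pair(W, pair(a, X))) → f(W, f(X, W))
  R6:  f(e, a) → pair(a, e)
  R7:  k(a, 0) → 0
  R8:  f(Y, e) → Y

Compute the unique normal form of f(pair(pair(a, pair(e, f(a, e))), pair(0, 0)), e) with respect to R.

1. f(pair(pair(a, pair(e, f(a, e))), pair(0, 0)), e)  →  pair(pair(a, pair(e, f(a, e))), pair(0, 0))   [R8 at ε]
2. pair(pair(a, pair(e, f(a, e))), pair(0, 0))  →  pair(pair(a, pair(e, a)), pair(0, 0))   [R8 at 1.2.2]

pair(pair(a, pair(e, a)), pair(0, 0))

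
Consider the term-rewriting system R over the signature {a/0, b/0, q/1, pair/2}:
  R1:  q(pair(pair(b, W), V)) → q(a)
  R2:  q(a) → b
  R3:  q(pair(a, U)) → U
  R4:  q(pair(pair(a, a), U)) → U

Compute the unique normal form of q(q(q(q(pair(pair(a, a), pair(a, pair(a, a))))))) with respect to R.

1. q(q(q(q(pair(pair(a, a), pair(a, pair(a, a)))))))  →  q(q(q(pair(a, pair(a, a)))))   [R4 at 1.1.1]
2. q(q(q(pair(a, pair(a, a)))))  →  q(q(pair(a, a)))   [R3 at 1.1]
3. q(q(pair(a, a)))  →  q(a)   [R3 at 1]
4. q(a)  →  b   [R2 at ε]

b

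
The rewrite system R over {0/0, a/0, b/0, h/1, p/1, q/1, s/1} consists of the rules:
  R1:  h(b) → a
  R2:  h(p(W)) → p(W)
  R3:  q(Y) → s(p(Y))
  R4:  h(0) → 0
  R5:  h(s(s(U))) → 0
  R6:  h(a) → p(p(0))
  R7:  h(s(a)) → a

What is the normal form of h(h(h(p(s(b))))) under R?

1. h(h(h(p(s(b)))))  →  h(h(p(s(b))))   [R2 at 1.1]
2. h(h(p(s(b))))  →  h(p(s(b)))   [R2 at 1]
3. h(p(s(b)))  →  p(s(b))   [R2 at ε]

p(s(b))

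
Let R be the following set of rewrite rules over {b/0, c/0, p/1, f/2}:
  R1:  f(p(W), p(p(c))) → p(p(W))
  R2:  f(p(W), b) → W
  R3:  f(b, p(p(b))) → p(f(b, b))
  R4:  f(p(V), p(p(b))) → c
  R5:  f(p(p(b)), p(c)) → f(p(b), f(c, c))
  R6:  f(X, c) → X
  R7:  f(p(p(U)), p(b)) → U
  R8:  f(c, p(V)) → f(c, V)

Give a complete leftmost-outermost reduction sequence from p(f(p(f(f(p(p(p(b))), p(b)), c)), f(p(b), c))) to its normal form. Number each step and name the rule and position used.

p(b)

1. p(f(p(f(f(p(p(p(b))), p(b)), c)), f(p(b), c)))  →  p(f(p(f(p(p(p(b))), p(b))), f(p(b), c)))   [R6 at 1.1.1]
2. p(f(p(f(p(p(p(b))), p(b))), f(p(b), c)))  →  p(f(p(p(b)), f(p(b), c)))   [R7 at 1.1.1]
3. p(f(p(p(b)), f(p(b), c)))  →  p(f(p(p(b)), p(b)))   [R6 at 1.2]
4. p(f(p(p(b)), p(b)))  →  p(b)   [R7 at 1]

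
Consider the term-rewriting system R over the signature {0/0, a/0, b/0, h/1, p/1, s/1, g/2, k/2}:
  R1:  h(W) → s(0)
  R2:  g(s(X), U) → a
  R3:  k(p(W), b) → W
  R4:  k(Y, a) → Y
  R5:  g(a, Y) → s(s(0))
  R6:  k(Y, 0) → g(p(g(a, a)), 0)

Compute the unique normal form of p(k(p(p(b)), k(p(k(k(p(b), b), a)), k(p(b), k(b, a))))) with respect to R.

1. p(k(p(p(b)), k(p(k(k(p(b), b), a)), k(p(b), k(b, a)))))  →  p(k(p(p(b)), k(p(k(p(b), b)), k(p(b), k(b, a)))))   [R4 at 1.2.1.1]
2. p(k(p(p(b)), k(p(k(p(b), b)), k(p(b), k(b, a)))))  →  p(k(p(p(b)), k(p(b), k(p(b), k(b, a)))))   [R3 at 1.2.1.1]
3. p(k(p(p(b)), k(p(b), k(p(b), k(b, a)))))  →  p(k(p(p(b)), k(p(b), k(p(b), b))))   [R4 at 1.2.2.2]
4. p(k(p(p(b)), k(p(b), k(p(b), b))))  →  p(k(p(p(b)), k(p(b), b)))   [R3 at 1.2.2]
5. p(k(p(p(b)), k(p(b), b)))  →  p(k(p(p(b)), b))   [R3 at 1.2]
6. p(k(p(p(b)), b))  →  p(p(b))   [R3 at 1]

p(p(b))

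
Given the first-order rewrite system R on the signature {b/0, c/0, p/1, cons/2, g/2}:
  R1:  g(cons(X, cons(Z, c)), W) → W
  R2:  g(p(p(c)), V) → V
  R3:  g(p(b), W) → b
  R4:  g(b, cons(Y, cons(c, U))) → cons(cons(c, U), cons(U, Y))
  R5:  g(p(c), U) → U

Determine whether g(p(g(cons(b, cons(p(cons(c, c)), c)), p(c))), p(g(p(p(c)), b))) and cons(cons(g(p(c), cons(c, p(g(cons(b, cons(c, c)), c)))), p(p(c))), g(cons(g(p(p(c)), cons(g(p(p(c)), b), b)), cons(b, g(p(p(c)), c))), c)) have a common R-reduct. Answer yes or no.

Reduce t₁ = g(p(g(cons(b, cons(p(cons(c, c)), c)), p(c))), p(g(p(p(c)), b))):
1. g(p(g(cons(b, cons(p(cons(c, c)), c)), p(c))), p(g(p(p(c)), b)))  →  g(p(p(c)), p(g(p(p(c)), b)))   [R1 at 1.1]
2. g(p(p(c)), p(g(p(p(c)), b)))  →  p(g(p(p(c)), b))   [R2 at ε]
3. p(g(p(p(c)), b))  →  p(b)   [R2 at 1]

Reduce t₂ = cons(cons(g(p(c), cons(c, p(g(cons(b, cons(c, c)), c)))), p(p(c))), g(cons(g(p(p(c)), cons(g(p(p(c)), b), b)), cons(b, g(p(p(c)), c))), c)):
1. cons(cons(g(p(c), cons(c, p(g(cons(b, cons(c, c)), c)))), p(p(c))), g(cons(g(p(p(c)), cons(g(p(p(c)), b), b)), cons(b, g(p(p(c)), c))), c))  →  cons(cons(cons(c, p(g(cons(b, cons(c, c)), c))), p(p(c))), g(cons(g(p(p(c)), cons(g(p(p(c)), b), b)), cons(b, g(p(p(c)), c))), c))   [R5 at 1.1]
2. cons(cons(cons(c, p(g(cons(b, cons(c, c)), c))), p(p(c))), g(cons(g(p(p(c)), cons(g(p(p(c)), b), b)), cons(b, g(p(p(c)), c))), c))  →  cons(cons(cons(c, p(c)), p(p(c))), g(cons(g(p(p(c)), cons(g(p(p(c)), b), b)), cons(b, g(p(p(c)), c))), c))   [R1 at 1.1.2.1]
3. cons(cons(cons(c, p(c)), p(p(c))), g(cons(g(p(p(c)), cons(g(p(p(c)), b), b)), cons(b, g(p(p(c)), c))), c))  →  cons(cons(cons(c, p(c)), p(p(c))), g(cons(cons(g(p(p(c)), b), b), cons(b, g(p(p(c)), c))), c))   [R2 at 2.1.1]
4. cons(cons(cons(c, p(c)), p(p(c))), g(cons(cons(g(p(p(c)), b), b), cons(b, g(p(p(c)), c))), c))  →  cons(cons(cons(c, p(c)), p(p(c))), g(cons(cons(b, b), cons(b, g(p(p(c)), c))), c))   [R2 at 2.1.1.1]
5. cons(cons(cons(c, p(c)), p(p(c))), g(cons(cons(b, b), cons(b, g(p(p(c)), c))), c))  →  cons(cons(cons(c, p(c)), p(p(c))), g(cons(cons(b, b), cons(b, c)), c))   [R2 at 2.1.2.2]
6. cons(cons(cons(c, p(c)), p(p(c))), g(cons(cons(b, b), cons(b, c)), c))  →  cons(cons(cons(c, p(c)), p(p(c))), c)   [R1 at 2]

no — NF(t₁) = p(b), NF(t₂) = cons(cons(cons(c, p(c)), p(p(c))), c)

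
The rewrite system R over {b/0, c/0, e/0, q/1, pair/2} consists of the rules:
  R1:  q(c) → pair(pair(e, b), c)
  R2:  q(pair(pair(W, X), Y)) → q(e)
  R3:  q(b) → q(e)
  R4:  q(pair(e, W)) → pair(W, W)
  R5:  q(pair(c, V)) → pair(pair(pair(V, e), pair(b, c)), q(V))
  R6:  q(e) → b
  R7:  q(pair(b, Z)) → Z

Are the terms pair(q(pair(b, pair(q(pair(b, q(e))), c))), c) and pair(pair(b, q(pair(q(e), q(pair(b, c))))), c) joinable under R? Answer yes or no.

yes — NF(t₁) = pair(pair(b, c), c), NF(t₂) = pair(pair(b, c), c)

Reduce t₁ = pair(q(pair(b, pair(q(pair(b, q(e))), c))), c):
1. pair(q(pair(b, pair(q(pair(b, q(e))), c))), c)  →  pair(pair(q(pair(b, q(e))), c), c)   [R7 at 1]
2. pair(pair(q(pair(b, q(e))), c), c)  →  pair(pair(q(e), c), c)   [R7 at 1.1]
3. pair(pair(q(e), c), c)  →  pair(pair(b, c), c)   [R6 at 1.1]

Reduce t₂ = pair(pair(b, q(pair(q(e), q(pair(b, c))))), c):
1. pair(pair(b, q(pair(q(e), q(pair(b, c))))), c)  →  pair(pair(b, q(pair(b, q(pair(b, c))))), c)   [R6 at 1.2.1.1]
2. pair(pair(b, q(pair(b, q(pair(b, c))))), c)  →  pair(pair(b, q(pair(b, c))), c)   [R7 at 1.2]
3. pair(pair(b, q(pair(b, c))), c)  →  pair(pair(b, c), c)   [R7 at 1.2]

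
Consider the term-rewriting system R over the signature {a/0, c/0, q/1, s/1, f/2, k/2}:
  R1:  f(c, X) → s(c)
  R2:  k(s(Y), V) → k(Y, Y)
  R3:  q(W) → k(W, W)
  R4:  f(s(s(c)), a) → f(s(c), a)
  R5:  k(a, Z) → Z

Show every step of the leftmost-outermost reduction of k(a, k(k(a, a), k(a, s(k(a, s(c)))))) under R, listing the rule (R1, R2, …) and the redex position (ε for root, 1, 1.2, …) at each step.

s(s(c))

1. k(a, k(k(a, a), k(a, s(k(a, s(c))))))  →  k(k(a, a), k(a, s(k(a, s(c)))))   [R5 at ε]
2. k(k(a, a), k(a, s(k(a, s(c)))))  →  k(a, k(a, s(k(a, s(c)))))   [R5 at 1]
3. k(a, k(a, s(k(a, s(c)))))  →  k(a, s(k(a, s(c))))   [R5 at ε]
4. k(a, s(k(a, s(c))))  →  s(k(a, s(c)))   [R5 at ε]
5. s(k(a, s(c)))  →  s(s(c))   [R5 at 1]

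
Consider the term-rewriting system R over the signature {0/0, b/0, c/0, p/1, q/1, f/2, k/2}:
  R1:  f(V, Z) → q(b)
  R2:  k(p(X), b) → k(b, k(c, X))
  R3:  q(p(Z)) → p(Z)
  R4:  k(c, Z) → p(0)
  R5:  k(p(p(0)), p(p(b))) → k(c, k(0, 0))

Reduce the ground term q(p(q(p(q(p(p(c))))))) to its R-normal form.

1. q(p(q(p(q(p(p(c)))))))  →  p(q(p(q(p(p(c))))))   [R3 at ε]
2. p(q(p(q(p(p(c))))))  →  p(p(q(p(p(c)))))   [R3 at 1]
3. p(p(q(p(p(c)))))  →  p(p(p(p(c))))   [R3 at 1.1]

p(p(p(p(c))))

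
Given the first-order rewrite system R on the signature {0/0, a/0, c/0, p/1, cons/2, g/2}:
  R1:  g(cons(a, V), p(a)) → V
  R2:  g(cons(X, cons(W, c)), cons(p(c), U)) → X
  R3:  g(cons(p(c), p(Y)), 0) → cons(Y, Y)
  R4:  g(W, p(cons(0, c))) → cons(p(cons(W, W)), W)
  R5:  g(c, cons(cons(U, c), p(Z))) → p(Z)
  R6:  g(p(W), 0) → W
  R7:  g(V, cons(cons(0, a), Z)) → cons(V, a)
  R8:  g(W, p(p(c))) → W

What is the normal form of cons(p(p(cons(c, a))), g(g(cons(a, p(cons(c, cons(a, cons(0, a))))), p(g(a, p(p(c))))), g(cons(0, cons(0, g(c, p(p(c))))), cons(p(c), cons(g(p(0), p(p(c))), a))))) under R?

cons(p(p(cons(c, a))), cons(c, cons(a, cons(0, a))))

1. cons(p(p(cons(c, a))), g(g(cons(a, p(cons(c, cons(a, cons(0, a))))), p(g(a, p(p(c))))), g(cons(0, cons(0, g(c, p(p(c))))), cons(p(c), cons(g(p(0), p(p(c))), a)))))  →  cons(p(p(cons(c, a))), g(g(cons(a, p(cons(c, cons(a, cons(0, a))))), p(a)), g(cons(0, cons(0, g(c, p(p(c))))), cons(p(c), cons(g(p(0), p(p(c))), a)))))   [R8 at 2.1.2.1]
2. cons(p(p(cons(c, a))), g(g(cons(a, p(cons(c, cons(a, cons(0, a))))), p(a)), g(cons(0, cons(0, g(c, p(p(c))))), cons(p(c), cons(g(p(0), p(p(c))), a)))))  →  cons(p(p(cons(c, a))), g(p(cons(c, cons(a, cons(0, a)))), g(cons(0, cons(0, g(c, p(p(c))))), cons(p(c), cons(g(p(0), p(p(c))), a)))))   [R1 at 2.1]
3. cons(p(p(cons(c, a))), g(p(cons(c, cons(a, cons(0, a)))), g(cons(0, cons(0, g(c, p(p(c))))), cons(p(c), cons(g(p(0), p(p(c))), a)))))  →  cons(p(p(cons(c, a))), g(p(cons(c, cons(a, cons(0, a)))), g(cons(0, cons(0, c)), cons(p(c), cons(g(p(0), p(p(c))), a)))))   [R8 at 2.2.1.2.2]
4. cons(p(p(cons(c, a))), g(p(cons(c, cons(a, cons(0, a)))), g(cons(0, cons(0, c)), cons(p(c), cons(g(p(0), p(p(c))), a)))))  →  cons(p(p(cons(c, a))), g(p(cons(c, cons(a, cons(0, a)))), 0))   [R2 at 2.2]
5. cons(p(p(cons(c, a))), g(p(cons(c, cons(a, cons(0, a)))), 0))  →  cons(p(p(cons(c, a))), cons(c, cons(a, cons(0, a))))   [R6 at 2]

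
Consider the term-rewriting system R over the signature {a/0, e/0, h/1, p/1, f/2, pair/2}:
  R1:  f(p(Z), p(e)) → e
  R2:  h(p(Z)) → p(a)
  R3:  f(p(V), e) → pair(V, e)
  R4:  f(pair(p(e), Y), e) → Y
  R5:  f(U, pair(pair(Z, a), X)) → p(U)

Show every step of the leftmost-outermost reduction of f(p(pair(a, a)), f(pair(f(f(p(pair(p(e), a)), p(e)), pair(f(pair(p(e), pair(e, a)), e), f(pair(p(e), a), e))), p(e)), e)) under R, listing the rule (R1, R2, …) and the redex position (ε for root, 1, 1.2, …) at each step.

e

1. f(p(pair(a, a)), f(pair(f(f(p(pair(p(e), a)), p(e)), pair(f(pair(p(e), pair(e, a)), e), f(pair(p(e), a), e))), p(e)), e))  →  f(p(pair(a, a)), f(pair(f(e, pair(f(pair(p(e), pair(e, a)), e), f(pair(p(e), a), e))), p(e)), e))   [R1 at 2.1.1.1]
2. f(p(pair(a, a)), f(pair(f(e, pair(f(pair(p(e), pair(e, a)), e), f(pair(p(e), a), e))), p(e)), e))  →  f(p(pair(a, a)), f(pair(f(e, pair(pair(e, a), f(pair(p(e), a), e))), p(e)), e))   [R4 at 2.1.1.2.1]
3. f(p(pair(a, a)), f(pair(f(e, pair(pair(e, a), f(pair(p(e), a), e))), p(e)), e))  →  f(p(pair(a, a)), f(pair(p(e), p(e)), e))   [R5 at 2.1.1]
4. f(p(pair(a, a)), f(pair(p(e), p(e)), e))  →  f(p(pair(a, a)), p(e))   [R4 at 2]
5. f(p(pair(a, a)), p(e))  →  e   [R1 at ε]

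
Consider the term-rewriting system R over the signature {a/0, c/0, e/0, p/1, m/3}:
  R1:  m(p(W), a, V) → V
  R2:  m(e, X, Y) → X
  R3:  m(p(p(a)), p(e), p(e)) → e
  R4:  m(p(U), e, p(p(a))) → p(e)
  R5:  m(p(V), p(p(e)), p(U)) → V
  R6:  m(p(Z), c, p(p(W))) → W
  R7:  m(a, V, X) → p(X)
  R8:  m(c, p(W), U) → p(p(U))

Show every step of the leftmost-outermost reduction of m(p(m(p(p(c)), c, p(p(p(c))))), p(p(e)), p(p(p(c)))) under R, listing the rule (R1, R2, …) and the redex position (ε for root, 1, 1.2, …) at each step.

1. m(p(m(p(p(c)), c, p(p(p(c))))), p(p(e)), p(p(p(c))))  →  m(p(p(c)), c, p(p(p(c))))   [R5 at ε]
2. m(p(p(c)), c, p(p(p(c))))  →  p(c)   [R6 at ε]

p(c)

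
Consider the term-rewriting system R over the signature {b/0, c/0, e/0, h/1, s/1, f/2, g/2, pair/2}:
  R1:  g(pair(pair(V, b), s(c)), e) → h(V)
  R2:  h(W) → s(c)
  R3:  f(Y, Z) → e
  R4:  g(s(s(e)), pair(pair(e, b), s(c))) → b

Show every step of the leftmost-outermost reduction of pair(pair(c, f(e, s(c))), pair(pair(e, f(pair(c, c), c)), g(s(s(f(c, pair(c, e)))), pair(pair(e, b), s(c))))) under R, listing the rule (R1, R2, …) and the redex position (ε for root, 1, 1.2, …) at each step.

pair(pair(c, e), pair(pair(e, e), b))

1. pair(pair(c, f(e, s(c))), pair(pair(e, f(pair(c, c), c)), g(s(s(f(c, pair(c, e)))), pair(pair(e, b), s(c)))))  →  pair(pair(c, e), pair(pair(e, f(pair(c, c), c)), g(s(s(f(c, pair(c, e)))), pair(pair(e, b), s(c)))))   [R3 at 1.2]
2. pair(pair(c, e), pair(pair(e, f(pair(c, c), c)), g(s(s(f(c, pair(c, e)))), pair(pair(e, b), s(c)))))  →  pair(pair(c, e), pair(pair(e, e), g(s(s(f(c, pair(c, e)))), pair(pair(e, b), s(c)))))   [R3 at 2.1.2]
3. pair(pair(c, e), pair(pair(e, e), g(s(s(f(c, pair(c, e)))), pair(pair(e, b), s(c)))))  →  pair(pair(c, e), pair(pair(e, e), g(s(s(e)), pair(pair(e, b), s(c)))))   [R3 at 2.2.1.1.1]
4. pair(pair(c, e), pair(pair(e, e), g(s(s(e)), pair(pair(e, b), s(c)))))  →  pair(pair(c, e), pair(pair(e, e), b))   [R4 at 2.2]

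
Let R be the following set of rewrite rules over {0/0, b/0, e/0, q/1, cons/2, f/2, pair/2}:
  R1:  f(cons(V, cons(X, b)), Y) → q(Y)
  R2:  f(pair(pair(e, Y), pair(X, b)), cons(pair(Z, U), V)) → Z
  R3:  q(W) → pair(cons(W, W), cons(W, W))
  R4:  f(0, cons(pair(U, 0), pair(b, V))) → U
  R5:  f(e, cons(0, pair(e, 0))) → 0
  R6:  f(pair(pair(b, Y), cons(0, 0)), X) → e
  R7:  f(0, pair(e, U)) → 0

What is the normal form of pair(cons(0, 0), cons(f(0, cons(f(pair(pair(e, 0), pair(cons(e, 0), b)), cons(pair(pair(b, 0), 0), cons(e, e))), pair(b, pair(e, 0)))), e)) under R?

1. pair(cons(0, 0), cons(f(0, cons(f(pair(pair(e, 0), pair(cons(e, 0), b)), cons(pair(pair(b, 0), 0), cons(e, e))), pair(b, pair(e, 0)))), e))  →  pair(cons(0, 0), cons(f(0, cons(pair(b, 0), pair(b, pair(e, 0)))), e))   [R2 at 2.1.2.1]
2. pair(cons(0, 0), cons(f(0, cons(pair(b, 0), pair(b, pair(e, 0)))), e))  →  pair(cons(0, 0), cons(b, e))   [R4 at 2.1]

pair(cons(0, 0), cons(b, e))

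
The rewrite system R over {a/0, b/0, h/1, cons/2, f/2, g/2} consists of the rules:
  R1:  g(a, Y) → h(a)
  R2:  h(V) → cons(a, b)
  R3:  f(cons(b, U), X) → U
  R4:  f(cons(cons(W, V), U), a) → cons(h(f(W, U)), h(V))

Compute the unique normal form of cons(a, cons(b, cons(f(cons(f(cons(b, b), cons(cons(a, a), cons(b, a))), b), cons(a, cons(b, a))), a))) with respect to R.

cons(a, cons(b, cons(b, a)))

1. cons(a, cons(b, cons(f(cons(f(cons(b, b), cons(cons(a, a), cons(b, a))), b), cons(a, cons(b, a))), a)))  →  cons(a, cons(b, cons(f(cons(b, b), cons(a, cons(b, a))), a)))   [R3 at 2.2.1.1.1]
2. cons(a, cons(b, cons(f(cons(b, b), cons(a, cons(b, a))), a)))  →  cons(a, cons(b, cons(b, a)))   [R3 at 2.2.1]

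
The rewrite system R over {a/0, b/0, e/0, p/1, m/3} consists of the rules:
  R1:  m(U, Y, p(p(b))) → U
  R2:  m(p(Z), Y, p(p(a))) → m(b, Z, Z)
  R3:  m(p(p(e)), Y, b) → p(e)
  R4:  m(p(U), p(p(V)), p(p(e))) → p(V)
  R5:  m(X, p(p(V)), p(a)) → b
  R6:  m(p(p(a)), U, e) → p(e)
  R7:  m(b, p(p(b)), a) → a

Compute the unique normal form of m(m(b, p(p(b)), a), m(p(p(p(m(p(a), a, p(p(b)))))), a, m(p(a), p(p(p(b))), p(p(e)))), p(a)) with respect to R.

b

1. m(m(b, p(p(b)), a), m(p(p(p(m(p(a), a, p(p(b)))))), a, m(p(a), p(p(p(b))), p(p(e)))), p(a))  →  m(a, m(p(p(p(m(p(a), a, p(p(b)))))), a, m(p(a), p(p(p(b))), p(p(e)))), p(a))   [R7 at 1]
2. m(a, m(p(p(p(m(p(a), a, p(p(b)))))), a, m(p(a), p(p(p(b))), p(p(e)))), p(a))  →  m(a, m(p(p(p(p(a)))), a, m(p(a), p(p(p(b))), p(p(e)))), p(a))   [R1 at 2.1.1.1.1]
3. m(a, m(p(p(p(p(a)))), a, m(p(a), p(p(p(b))), p(p(e)))), p(a))  →  m(a, m(p(p(p(p(a)))), a, p(p(b))), p(a))   [R4 at 2.3]
4. m(a, m(p(p(p(p(a)))), a, p(p(b))), p(a))  →  m(a, p(p(p(p(a)))), p(a))   [R1 at 2]
5. m(a, p(p(p(p(a)))), p(a))  →  b   [R5 at ε]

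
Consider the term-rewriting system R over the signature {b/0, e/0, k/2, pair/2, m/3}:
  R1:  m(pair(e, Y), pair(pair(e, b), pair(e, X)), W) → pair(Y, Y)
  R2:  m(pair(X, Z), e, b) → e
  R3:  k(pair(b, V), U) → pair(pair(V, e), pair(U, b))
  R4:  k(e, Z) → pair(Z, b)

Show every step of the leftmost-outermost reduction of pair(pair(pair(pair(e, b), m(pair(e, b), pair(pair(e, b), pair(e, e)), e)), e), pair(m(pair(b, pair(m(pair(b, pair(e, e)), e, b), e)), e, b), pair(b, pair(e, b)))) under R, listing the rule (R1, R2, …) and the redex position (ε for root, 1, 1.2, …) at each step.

1. pair(pair(pair(pair(e, b), m(pair(e, b), pair(pair(e, b), pair(e, e)), e)), e), pair(m(pair(b, pair(m(pair(b, pair(e, e)), e, b), e)), e, b), pair(b, pair(e, b))))  →  pair(pair(pair(pair(e, b), pair(b, b)), e), pair(m(pair(b, pair(m(pair(b, pair(e, e)), e, b), e)), e, b), pair(b, pair(e, b))))   [R1 at 1.1.2]
2. pair(pair(pair(pair(e, b), pair(b, b)), e), pair(m(pair(b, pair(m(pair(b, pair(e, e)), e, b), e)), e, b), pair(b, pair(e, b))))  →  pair(pair(pair(pair(e, b), pair(b, b)), e), pair(e, pair(b, pair(e, b))))   [R2 at 2.1]

pair(pair(pair(pair(e, b), pair(b, b)), e), pair(e, pair(b, pair(e, b))))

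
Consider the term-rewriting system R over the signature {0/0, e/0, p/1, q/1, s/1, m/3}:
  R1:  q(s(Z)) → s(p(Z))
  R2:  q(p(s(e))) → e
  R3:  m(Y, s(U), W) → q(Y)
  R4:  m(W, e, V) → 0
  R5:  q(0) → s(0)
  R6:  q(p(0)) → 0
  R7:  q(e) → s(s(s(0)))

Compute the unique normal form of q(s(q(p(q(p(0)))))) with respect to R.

1. q(s(q(p(q(p(0))))))  →  s(p(q(p(q(p(0))))))   [R1 at ε]
2. s(p(q(p(q(p(0))))))  →  s(p(q(p(0))))   [R6 at 1.1.1.1]
3. s(p(q(p(0))))  →  s(p(0))   [R6 at 1.1]

s(p(0))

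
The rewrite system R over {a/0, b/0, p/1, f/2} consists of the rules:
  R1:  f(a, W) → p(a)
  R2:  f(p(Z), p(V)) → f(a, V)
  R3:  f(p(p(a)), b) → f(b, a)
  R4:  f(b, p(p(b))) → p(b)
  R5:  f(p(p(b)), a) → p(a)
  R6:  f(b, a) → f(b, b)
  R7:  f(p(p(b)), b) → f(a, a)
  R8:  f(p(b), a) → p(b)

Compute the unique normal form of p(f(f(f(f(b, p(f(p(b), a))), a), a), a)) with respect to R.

p(p(b))

1. p(f(f(f(f(b, p(f(p(b), a))), a), a), a))  →  p(f(f(f(f(b, p(p(b))), a), a), a))   [R8 at 1.1.1.1.2.1]
2. p(f(f(f(f(b, p(p(b))), a), a), a))  →  p(f(f(f(p(b), a), a), a))   [R4 at 1.1.1.1]
3. p(f(f(f(p(b), a), a), a))  →  p(f(f(p(b), a), a))   [R8 at 1.1.1]
4. p(f(f(p(b), a), a))  →  p(f(p(b), a))   [R8 at 1.1]
5. p(f(p(b), a))  →  p(p(b))   [R8 at 1]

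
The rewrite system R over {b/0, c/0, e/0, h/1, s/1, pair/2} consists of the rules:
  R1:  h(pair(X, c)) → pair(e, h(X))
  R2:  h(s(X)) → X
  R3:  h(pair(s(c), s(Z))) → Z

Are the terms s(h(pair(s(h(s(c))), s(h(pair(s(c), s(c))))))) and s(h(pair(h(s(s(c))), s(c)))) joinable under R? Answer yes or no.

yes — NF(t₁) = s(c), NF(t₂) = s(c)

Reduce t₁ = s(h(pair(s(h(s(c))), s(h(pair(s(c), s(c))))))):
1. s(h(pair(s(h(s(c))), s(h(pair(s(c), s(c)))))))  →  s(h(pair(s(c), s(h(pair(s(c), s(c)))))))   [R2 at 1.1.1.1]
2. s(h(pair(s(c), s(h(pair(s(c), s(c)))))))  →  s(h(pair(s(c), s(c))))   [R3 at 1]
3. s(h(pair(s(c), s(c))))  →  s(c)   [R3 at 1]

Reduce t₂ = s(h(pair(h(s(s(c))), s(c)))):
1. s(h(pair(h(s(s(c))), s(c))))  →  s(h(pair(s(c), s(c))))   [R2 at 1.1.1]
2. s(h(pair(s(c), s(c))))  →  s(c)   [R3 at 1]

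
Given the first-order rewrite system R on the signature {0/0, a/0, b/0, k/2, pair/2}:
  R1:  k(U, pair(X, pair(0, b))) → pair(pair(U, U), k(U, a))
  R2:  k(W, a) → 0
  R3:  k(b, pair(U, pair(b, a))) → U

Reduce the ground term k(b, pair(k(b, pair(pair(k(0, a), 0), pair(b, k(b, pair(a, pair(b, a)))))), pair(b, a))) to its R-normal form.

pair(0, 0)

1. k(b, pair(k(b, pair(pair(k(0, a), 0), pair(b, k(b, pair(a, pair(b, a)))))), pair(b, a)))  →  k(b, pair(pair(k(0, a), 0), pair(b, k(b, pair(a, pair(b, a))))))   [R3 at ε]
2. k(b, pair(pair(k(0, a), 0), pair(b, k(b, pair(a, pair(b, a))))))  →  k(b, pair(pair(0, 0), pair(b, k(b, pair(a, pair(b, a))))))   [R2 at 2.1.1]
3. k(b, pair(pair(0, 0), pair(b, k(b, pair(a, pair(b, a))))))  →  k(b, pair(pair(0, 0), pair(b, a)))   [R3 at 2.2.2]
4. k(b, pair(pair(0, 0), pair(b, a)))  →  pair(0, 0)   [R3 at ε]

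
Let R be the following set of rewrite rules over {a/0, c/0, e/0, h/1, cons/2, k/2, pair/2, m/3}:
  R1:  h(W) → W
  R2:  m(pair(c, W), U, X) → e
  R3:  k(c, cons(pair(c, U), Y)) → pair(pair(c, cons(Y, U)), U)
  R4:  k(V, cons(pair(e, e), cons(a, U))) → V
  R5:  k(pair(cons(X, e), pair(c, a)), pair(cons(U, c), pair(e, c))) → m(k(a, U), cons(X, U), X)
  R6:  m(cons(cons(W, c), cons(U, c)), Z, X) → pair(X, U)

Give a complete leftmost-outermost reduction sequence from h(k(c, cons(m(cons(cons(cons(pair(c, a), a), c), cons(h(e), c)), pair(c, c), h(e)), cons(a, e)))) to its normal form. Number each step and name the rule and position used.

1. h(k(c, cons(m(cons(cons(cons(pair(c, a), a), c), cons(h(e), c)), pair(c, c), h(e)), cons(a, e))))  →  k(c, cons(m(cons(cons(cons(pair(c, a), a), c), cons(h(e), c)), pair(c, c), h(e)), cons(a, e)))   [R1 at ε]
2. k(c, cons(m(cons(cons(cons(pair(c, a), a), c), cons(h(e), c)), pair(c, c), h(e)), cons(a, e)))  →  k(c, cons(pair(h(e), h(e)), cons(a, e)))   [R6 at 2.1]
3. k(c, cons(pair(h(e), h(e)), cons(a, e)))  →  k(c, cons(pair(e, h(e)), cons(a, e)))   [R1 at 2.1.1]
4. k(c, cons(pair(e, h(e)), cons(a, e)))  →  k(c, cons(pair(e, e), cons(a, e)))   [R1 at 2.1.2]
5. k(c, cons(pair(e, e), cons(a, e)))  →  c   [R4 at ε]

c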